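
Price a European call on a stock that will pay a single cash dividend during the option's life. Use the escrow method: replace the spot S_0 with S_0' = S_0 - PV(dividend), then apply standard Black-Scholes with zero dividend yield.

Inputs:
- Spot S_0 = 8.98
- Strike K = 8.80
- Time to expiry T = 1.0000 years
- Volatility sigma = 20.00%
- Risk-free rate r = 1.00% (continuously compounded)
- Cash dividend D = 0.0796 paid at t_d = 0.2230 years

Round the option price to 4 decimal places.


PV(D) = D * exp(-r * t_d) = 0.0796 * 0.99777248 = 0.07942269
S_0' = S_0 - PV(D) = 8.9800 - 0.07942269 = 8.90057731
d1 = (ln(S_0'/K) + (r + sigma^2/2)*T) / (sigma*sqrt(T)) = 0.20682210
d2 = d1 - sigma*sqrt(T) = 0.00682210
exp(-rT) = 0.99004983
N(d1) = 0.58192560; N(d2) = 0.50272160
C = S_0' * N(d1) - K * exp(-rT) * N(d2) = 8.90057731 * 0.58192560 - 8.8000 * 0.99004983 * 0.50272160 = 0.7995

Answer: Price = 0.7995


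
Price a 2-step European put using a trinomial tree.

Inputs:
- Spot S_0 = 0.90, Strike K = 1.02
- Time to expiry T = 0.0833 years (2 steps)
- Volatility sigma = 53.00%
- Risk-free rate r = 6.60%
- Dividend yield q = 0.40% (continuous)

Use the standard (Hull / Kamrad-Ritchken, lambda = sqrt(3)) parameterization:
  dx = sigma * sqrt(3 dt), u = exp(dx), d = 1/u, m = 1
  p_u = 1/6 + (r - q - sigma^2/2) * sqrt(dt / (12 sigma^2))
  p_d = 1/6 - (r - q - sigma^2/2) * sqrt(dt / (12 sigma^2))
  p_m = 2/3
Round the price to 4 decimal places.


dt = T/N = 0.041650; dx = sigma*sqrt(3*dt) = 0.187346
u = exp(dx) = 1.206044; d = 1/u = 0.829157
p_u = 0.157946, p_m = 0.666667, p_d = 0.175387
Discount per step: exp(-r*dt) = 0.997255
Stock lattice S(k, j) with j the centered position index:
  k=0: S(0,+0) = 0.9000
  k=1: S(1,-1) = 0.7462; S(1,+0) = 0.9000; S(1,+1) = 1.0854
  k=2: S(2,-2) = 0.6188; S(2,-1) = 0.7462; S(2,+0) = 0.9000; S(2,+1) = 1.0854; S(2,+2) = 1.3091
Terminal payoffs V(N, j) = max(K - S_T, 0):
  V(2,-2) = 0.401249; V(2,-1) = 0.273759; V(2,+0) = 0.120000; V(2,+1) = 0.000000; V(2,+2) = 0.000000
Backward induction: V(k, j) = exp(-r*dt) * [p_u * V(k+1, j+1) + p_m * V(k+1, j) + p_d * V(k+1, j-1)]
  V(1,-1) = exp(-r*dt) * [p_u*0.120000 + p_m*0.273759 + p_d*0.401249] = 0.271087
  V(1,+0) = exp(-r*dt) * [p_u*0.000000 + p_m*0.120000 + p_d*0.273759] = 0.127662
  V(1,+1) = exp(-r*dt) * [p_u*0.000000 + p_m*0.000000 + p_d*0.120000] = 0.020989
  V(0,+0) = exp(-r*dt) * [p_u*0.020989 + p_m*0.127662 + p_d*0.271087] = 0.135595

Answer: Price = V(0,0) = 0.1356


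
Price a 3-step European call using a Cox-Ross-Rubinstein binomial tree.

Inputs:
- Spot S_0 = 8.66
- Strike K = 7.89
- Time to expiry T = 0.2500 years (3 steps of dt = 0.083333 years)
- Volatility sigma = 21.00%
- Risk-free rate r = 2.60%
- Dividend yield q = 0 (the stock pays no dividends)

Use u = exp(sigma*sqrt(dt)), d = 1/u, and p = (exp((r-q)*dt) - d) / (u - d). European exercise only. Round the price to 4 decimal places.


dt = T/N = 0.083333
u = exp(sigma*sqrt(dt)) = 1.062497; d = 1/u = 0.941179
p = (exp((r-q)*dt) - d) / (u - d) = 0.502728
Discount per step: exp(-r*dt) = 0.997836
Stock lattice S(k, i) with i counting down-moves:
  k=0: S(0,0) = 8.6600
  k=1: S(1,0) = 9.2012; S(1,1) = 8.1506
  k=2: S(2,0) = 9.7763; S(2,1) = 8.6600; S(2,2) = 7.6712
  k=3: S(3,0) = 10.3873; S(3,1) = 9.2012; S(3,2) = 8.1506; S(3,3) = 7.2200
Terminal payoffs V(N, i) = max(S_T - K, 0):
  V(3,0) = 2.497260; V(3,1) = 1.311224; V(3,2) = 0.260611; V(3,3) = 0.000000
Backward induction: V(k, i) = exp(-r*dt) * [p * V(k+1, i) + (1-p) * V(k+1, i+1)].
  V(2,0) = exp(-r*dt) * [p*2.497260 + (1-p)*1.311224] = 1.903349
  V(2,1) = exp(-r*dt) * [p*1.311224 + (1-p)*0.260611] = 0.787076
  V(2,2) = exp(-r*dt) * [p*0.260611 + (1-p)*0.000000] = 0.130733
  V(1,0) = exp(-r*dt) * [p*1.903349 + (1-p)*0.787076] = 1.345340
  V(1,1) = exp(-r*dt) * [p*0.787076 + (1-p)*0.130733] = 0.459698
  V(0,0) = exp(-r*dt) * [p*1.345340 + (1-p)*0.459698] = 0.902976

Answer: Price = V(0,0) = 0.9030


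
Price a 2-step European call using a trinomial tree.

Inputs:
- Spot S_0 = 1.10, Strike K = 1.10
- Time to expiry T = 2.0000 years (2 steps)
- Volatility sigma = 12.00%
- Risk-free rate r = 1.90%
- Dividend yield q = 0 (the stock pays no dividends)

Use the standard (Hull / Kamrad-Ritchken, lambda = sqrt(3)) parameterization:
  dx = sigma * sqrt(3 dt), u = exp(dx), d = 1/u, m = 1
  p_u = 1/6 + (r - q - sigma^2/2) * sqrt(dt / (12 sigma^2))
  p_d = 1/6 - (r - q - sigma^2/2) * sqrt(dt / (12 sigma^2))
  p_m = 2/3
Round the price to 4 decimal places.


dt = T/N = 1.000000; dx = sigma*sqrt(3*dt) = 0.207846
u = exp(dx) = 1.231024; d = 1/u = 0.812332
p_u = 0.195053, p_m = 0.666667, p_d = 0.138280
Discount per step: exp(-r*dt) = 0.981179
Stock lattice S(k, j) with j the centered position index:
  k=0: S(0,+0) = 1.1000
  k=1: S(1,-1) = 0.8936; S(1,+0) = 1.1000; S(1,+1) = 1.3541
  k=2: S(2,-2) = 0.7259; S(2,-1) = 0.8936; S(2,+0) = 1.1000; S(2,+1) = 1.3541; S(2,+2) = 1.6670
Terminal payoffs V(N, j) = max(S_T - K, 0):
  V(2,-2) = 0.000000; V(2,-1) = 0.000000; V(2,+0) = 0.000000; V(2,+1) = 0.254126; V(2,+2) = 0.566961
Backward induction: V(k, j) = exp(-r*dt) * [p_u * V(k+1, j+1) + p_m * V(k+1, j) + p_d * V(k+1, j-1)]
  V(1,-1) = exp(-r*dt) * [p_u*0.000000 + p_m*0.000000 + p_d*0.000000] = 0.000000
  V(1,+0) = exp(-r*dt) * [p_u*0.254126 + p_m*0.000000 + p_d*0.000000] = 0.048635
  V(1,+1) = exp(-r*dt) * [p_u*0.566961 + p_m*0.254126 + p_d*0.000000] = 0.274735
  V(0,+0) = exp(-r*dt) * [p_u*0.274735 + p_m*0.048635 + p_d*0.000000] = 0.084393

Answer: Price = V(0,0) = 0.0844


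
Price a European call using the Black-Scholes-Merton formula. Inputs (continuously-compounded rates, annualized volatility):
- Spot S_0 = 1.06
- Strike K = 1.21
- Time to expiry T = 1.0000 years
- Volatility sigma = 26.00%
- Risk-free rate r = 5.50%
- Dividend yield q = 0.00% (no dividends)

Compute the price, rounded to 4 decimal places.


Answer: Price = 0.0764

Derivation:
d1 = (ln(S/K) + (r - q + 0.5*sigma^2) * T) / (sigma * sqrt(T)) = -0.16750558
d2 = d1 - sigma * sqrt(T) = -0.42750558
exp(-rT) = 0.94648515; exp(-qT) = 1.00000000
C = S_0 * exp(-qT) * N(d1) - K * exp(-rT) * N(d2)
N(d1) = 0.43348613; N(d2) = 0.33450556
C = 1.0600 * 1.00000000 * 0.43348613 - 1.2100 * 0.94648515 * 0.33450556 = 0.0764


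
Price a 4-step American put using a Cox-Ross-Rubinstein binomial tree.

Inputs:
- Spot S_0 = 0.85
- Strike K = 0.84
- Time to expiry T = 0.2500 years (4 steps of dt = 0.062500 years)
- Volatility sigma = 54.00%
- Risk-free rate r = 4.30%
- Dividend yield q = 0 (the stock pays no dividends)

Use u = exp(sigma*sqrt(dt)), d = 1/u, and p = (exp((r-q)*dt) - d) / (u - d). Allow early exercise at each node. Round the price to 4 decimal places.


Answer: Price = V(0,0) = 0.0780

Derivation:
dt = T/N = 0.062500
u = exp(sigma*sqrt(dt)) = 1.144537; d = 1/u = 0.873716
p = (exp((r-q)*dt) - d) / (u - d) = 0.476238
Discount per step: exp(-r*dt) = 0.997316
Stock lattice S(k, i) with i counting down-moves:
  k=0: S(0,0) = 0.8500
  k=1: S(1,0) = 0.9729; S(1,1) = 0.7427
  k=2: S(2,0) = 1.1135; S(2,1) = 0.8500; S(2,2) = 0.6489
  k=3: S(3,0) = 1.2744; S(3,1) = 0.9729; S(3,2) = 0.7427; S(3,3) = 0.5669
  k=4: S(4,0) = 1.4586; S(4,1) = 1.1135; S(4,2) = 0.8500; S(4,3) = 0.6489; S(4,4) = 0.4953
Terminal payoffs V(N, i) = max(K - S_T, 0):
  V(4,0) = 0.000000; V(4,1) = 0.000000; V(4,2) = 0.000000; V(4,3) = 0.191127; V(4,4) = 0.344664
Backward induction: V(k, i) = exp(-r*dt) * [p * V(k+1, i) + (1-p) * V(k+1, i+1)]; then take max(V_cont, immediate exercise) for American.
  V(3,0) = exp(-r*dt) * [p*0.000000 + (1-p)*0.000000] = 0.000000; exercise = 0.000000; V(3,0) = max -> 0.000000
  V(3,1) = exp(-r*dt) * [p*0.000000 + (1-p)*0.000000] = 0.000000; exercise = 0.000000; V(3,1) = max -> 0.000000
  V(3,2) = exp(-r*dt) * [p*0.000000 + (1-p)*0.191127] = 0.099837; exercise = 0.097341; V(3,2) = max -> 0.099837
  V(3,3) = exp(-r*dt) * [p*0.191127 + (1-p)*0.344664] = 0.270815; exercise = 0.273070; V(3,3) = max -> 0.273070
  V(2,0) = exp(-r*dt) * [p*0.000000 + (1-p)*0.000000] = 0.000000; exercise = 0.000000; V(2,0) = max -> 0.000000
  V(2,1) = exp(-r*dt) * [p*0.000000 + (1-p)*0.099837] = 0.052150; exercise = 0.000000; V(2,1) = max -> 0.052150
  V(2,2) = exp(-r*dt) * [p*0.099837 + (1-p)*0.273070] = 0.190058; exercise = 0.191127; V(2,2) = max -> 0.191127
  V(1,0) = exp(-r*dt) * [p*0.000000 + (1-p)*0.052150] = 0.027241; exercise = 0.000000; V(1,0) = max -> 0.027241
  V(1,1) = exp(-r*dt) * [p*0.052150 + (1-p)*0.191127] = 0.124606; exercise = 0.097341; V(1,1) = max -> 0.124606
  V(0,0) = exp(-r*dt) * [p*0.027241 + (1-p)*0.124606] = 0.078027; exercise = 0.000000; V(0,0) = max -> 0.078027


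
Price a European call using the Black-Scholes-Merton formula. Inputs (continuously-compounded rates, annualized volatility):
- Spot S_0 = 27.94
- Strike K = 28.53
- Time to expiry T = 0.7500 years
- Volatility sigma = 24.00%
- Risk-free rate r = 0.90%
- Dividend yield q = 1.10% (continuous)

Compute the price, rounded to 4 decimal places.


d1 = (ln(S/K) + (r - q + 0.5*sigma^2) * T) / (sigma * sqrt(T)) = -0.00383366
d2 = d1 - sigma * sqrt(T) = -0.21167976
exp(-rT) = 0.99327273; exp(-qT) = 0.99178394
C = S_0 * exp(-qT) * N(d1) - K * exp(-rT) * N(d2)
N(d1) = 0.49847059; N(d2) = 0.41617844
C = 27.9400 * 0.99178394 * 0.49847059 - 28.5300 * 0.99327273 * 0.41617844 = 2.0191

Answer: Price = 2.0191


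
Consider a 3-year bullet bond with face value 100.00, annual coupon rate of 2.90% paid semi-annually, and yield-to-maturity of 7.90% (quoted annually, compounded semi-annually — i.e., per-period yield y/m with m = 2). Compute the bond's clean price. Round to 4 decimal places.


Coupon per period c = face * coupon_rate / m = 1.450000
Periods per year m = 2; per-period yield y/m = 0.039500
Number of cashflows N = 6
Cashflows (t years, CF_t, discount factor 1/(1+y/m)^(m*t), PV):
  t = 0.5000: CF_t = 1.450000, DF = 0.962001, PV = 1.394901
  t = 1.0000: CF_t = 1.450000, DF = 0.925446, PV = 1.341896
  t = 1.5000: CF_t = 1.450000, DF = 0.890280, PV = 1.290906
  t = 2.0000: CF_t = 1.450000, DF = 0.856450, PV = 1.241853
  t = 2.5000: CF_t = 1.450000, DF = 0.823906, PV = 1.194663
  t = 3.0000: CF_t = 101.450000, DF = 0.792598, PV = 80.409079
Price P = sum_t PV_t = 86.873299

Answer: Price = 86.8733


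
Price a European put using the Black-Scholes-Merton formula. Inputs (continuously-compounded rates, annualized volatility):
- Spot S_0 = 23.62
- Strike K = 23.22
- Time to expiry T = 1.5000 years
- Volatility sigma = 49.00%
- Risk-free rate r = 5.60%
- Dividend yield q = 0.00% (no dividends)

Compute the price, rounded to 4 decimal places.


d1 = (ln(S/K) + (r - q + 0.5*sigma^2) * T) / (sigma * sqrt(T)) = 0.46849380
d2 = d1 - sigma * sqrt(T) = -0.13163119
exp(-rT) = 0.91943126; exp(-qT) = 1.00000000
P = K * exp(-rT) * N(-d2) - S_0 * exp(-qT) * N(-d1)
N(-d1) = 0.31971575; N(-d2) = 0.55236199
P = 23.2200 * 0.91943126 * 0.55236199 - 23.6200 * 1.00000000 * 0.31971575 = 4.2408

Answer: Price = 4.2408


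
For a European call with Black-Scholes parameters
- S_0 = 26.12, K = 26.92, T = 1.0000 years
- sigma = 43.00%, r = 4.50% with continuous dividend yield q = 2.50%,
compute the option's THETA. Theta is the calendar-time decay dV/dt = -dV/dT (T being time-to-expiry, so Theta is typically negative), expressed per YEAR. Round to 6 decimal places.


Answer: Theta = -2.248490

Derivation:
d1 = 0.1913530224; d2 = -0.2386469776
phi(d1) = 0.3917049024; exp(-qT) = 0.9753099120; exp(-rT) = 0.9559974818
Theta = -S*exp(-qT)*phi(d1)*sigma/(2*sqrt(T)) - r*K*exp(-rT)*N(d2) + q*S*exp(-qT)*N(d1)
N(d1) = 0.5758754887; N(d2) = 0.4056896673; sqrt(T) = 1.0000000000
Term 1 = -26.1200 * 0.9753099120 * 0.3917049024 * 0.4300 / (2 * 1.0000000000) = -2.1454247058
Term 2 = -0.0450 * 26.9200 * 0.9559974818 * 0.4056896673 = -0.4698273170
Term 3 = 0.0250 * 26.1200 * 0.9753099120 * 0.5758754887 = 0.3667620682
Theta = -2.1454247058 + (-0.4698273170) + (0.3667620682) = -2.248490


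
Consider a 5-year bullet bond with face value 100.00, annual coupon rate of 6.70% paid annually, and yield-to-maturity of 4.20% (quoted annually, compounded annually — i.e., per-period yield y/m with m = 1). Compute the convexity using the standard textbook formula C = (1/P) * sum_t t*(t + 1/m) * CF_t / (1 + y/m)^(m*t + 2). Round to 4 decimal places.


Answer: Convexity = 23.5541

Derivation:
Coupon per period c = face * coupon_rate / m = 6.700000
Periods per year m = 1; per-period yield y/m = 0.042000
Number of cashflows N = 5
Cashflows (t years, CF_t, discount factor 1/(1+y/m)^(m*t), PV):
  t = 1.0000: CF_t = 6.700000, DF = 0.959693, PV = 6.429942
  t = 2.0000: CF_t = 6.700000, DF = 0.921010, PV = 6.170770
  t = 3.0000: CF_t = 6.700000, DF = 0.883887, PV = 5.922044
  t = 4.0000: CF_t = 6.700000, DF = 0.848260, PV = 5.683344
  t = 5.0000: CF_t = 106.700000, DF = 0.814069, PV = 86.861200
Price P = sum_t PV_t = 111.067300
Convexity numerator sum_t t*(t + 1/m) * CF_t / (1+y/m)^(m*t + 2):
  t = 1.0000: term = 11.844088
  t = 2.0000: term = 34.100063
  t = 3.0000: term = 65.451176
  t = 4.0000: term = 104.688381
  t = 5.0000: term = 2400.002209
Convexity = (1/P) * sum = 2616.085917 / 111.067300 = 23.554061


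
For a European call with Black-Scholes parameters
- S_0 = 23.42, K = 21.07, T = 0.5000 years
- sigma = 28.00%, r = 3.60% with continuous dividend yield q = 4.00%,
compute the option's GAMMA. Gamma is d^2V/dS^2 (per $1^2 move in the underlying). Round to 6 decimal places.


Answer: Gamma = 0.069458

Derivation:
d1 = 0.6229617326; d2 = 0.4249718339
phi(d1) = 0.3285786023; exp(-qT) = 0.9801986733; exp(-rT) = 0.9821610324
Gamma = exp(-qT) * phi(d1) / (S * sigma * sqrt(T)) = 0.9801986733 * 0.3285786023 / (23.4200 * 0.2800 * 0.7071067812) = 0.069458


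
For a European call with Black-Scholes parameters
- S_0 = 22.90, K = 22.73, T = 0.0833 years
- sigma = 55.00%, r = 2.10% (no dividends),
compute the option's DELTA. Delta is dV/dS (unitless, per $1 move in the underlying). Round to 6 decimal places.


d1 = 0.1373299560; d2 = -0.0214096106
phi(d1) = 0.3951980325; exp(-qT) = 1.0000000000; exp(-rT) = 0.9982522291
N(d1) = 0.5546150034
Delta = exp(-qT) * N(d1) = 1.0000000000 * 0.5546150034 = 0.554615

Answer: Delta = 0.554615


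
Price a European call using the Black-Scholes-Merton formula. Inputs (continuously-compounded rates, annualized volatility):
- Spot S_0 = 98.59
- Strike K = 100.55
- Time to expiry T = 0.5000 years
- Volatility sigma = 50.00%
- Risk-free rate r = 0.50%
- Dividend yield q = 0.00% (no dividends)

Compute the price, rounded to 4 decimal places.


Answer: Price = 13.1155

Derivation:
d1 = (ln(S/K) + (r - q + 0.5*sigma^2) * T) / (sigma * sqrt(T)) = 0.12816938
d2 = d1 - sigma * sqrt(T) = -0.22538401
exp(-rT) = 0.99750312; exp(-qT) = 1.00000000
C = S_0 * exp(-qT) * N(d1) - K * exp(-rT) * N(d2)
N(d1) = 0.55099254; N(d2) = 0.41084028
C = 98.5900 * 1.00000000 * 0.55099254 - 100.5500 * 0.99750312 * 0.41084028 = 13.1155


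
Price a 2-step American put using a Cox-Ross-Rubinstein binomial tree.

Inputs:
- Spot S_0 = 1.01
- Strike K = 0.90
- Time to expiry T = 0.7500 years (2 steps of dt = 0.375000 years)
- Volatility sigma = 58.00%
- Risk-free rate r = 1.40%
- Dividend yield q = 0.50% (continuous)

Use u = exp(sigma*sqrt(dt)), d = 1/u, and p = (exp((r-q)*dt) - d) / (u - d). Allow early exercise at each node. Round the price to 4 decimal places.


Answer: Price = V(0,0) = 0.1358

Derivation:
dt = T/N = 0.375000
u = exp(sigma*sqrt(dt)) = 1.426432; d = 1/u = 0.701050
p = (exp((r-q)*dt) - d) / (u - d) = 0.416788
Discount per step: exp(-r*dt) = 0.994764
Stock lattice S(k, i) with i counting down-moves:
  k=0: S(0,0) = 1.0100
  k=1: S(1,0) = 1.4407; S(1,1) = 0.7081
  k=2: S(2,0) = 2.0551; S(2,1) = 1.0100; S(2,2) = 0.4964
Terminal payoffs V(N, i) = max(K - S_T, 0):
  V(2,0) = 0.000000; V(2,1) = 0.000000; V(2,2) = 0.403614
Backward induction: V(k, i) = exp(-r*dt) * [p * V(k+1, i) + (1-p) * V(k+1, i+1)]; then take max(V_cont, immediate exercise) for American.
  V(1,0) = exp(-r*dt) * [p*0.000000 + (1-p)*0.000000] = 0.000000; exercise = 0.000000; V(1,0) = max -> 0.000000
  V(1,1) = exp(-r*dt) * [p*0.000000 + (1-p)*0.403614] = 0.234160; exercise = 0.191939; V(1,1) = max -> 0.234160
  V(0,0) = exp(-r*dt) * [p*0.000000 + (1-p)*0.234160] = 0.135850; exercise = 0.000000; V(0,0) = max -> 0.135850


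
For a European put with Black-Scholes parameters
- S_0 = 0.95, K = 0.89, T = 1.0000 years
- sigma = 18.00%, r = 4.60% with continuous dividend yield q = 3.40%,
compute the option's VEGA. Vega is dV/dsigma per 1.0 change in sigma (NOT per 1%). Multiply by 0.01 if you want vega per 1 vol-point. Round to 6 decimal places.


Answer: Vega = 0.320148

Derivation:
d1 = 0.5191140104; d2 = 0.3391140104
phi(d1) = 0.3486529685; exp(-qT) = 0.9665715046; exp(-rT) = 0.9550419622
Vega = S * exp(-qT) * phi(d1) * sqrt(T) = 0.9500 * 0.9665715046 * 0.3486529685 * 1.0000000000 = 0.320148


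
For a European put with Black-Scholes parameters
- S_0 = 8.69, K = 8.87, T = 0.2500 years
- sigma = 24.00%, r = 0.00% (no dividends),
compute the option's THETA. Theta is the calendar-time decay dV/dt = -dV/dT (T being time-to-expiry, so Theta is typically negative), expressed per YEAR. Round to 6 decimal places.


Answer: Theta = -0.826938

Derivation:
d1 = -0.1108488087; d2 = -0.2308488087
phi(d1) = 0.3964988008; exp(-qT) = 1.0000000000; exp(-rT) = 1.0000000000
Theta = -S*exp(-qT)*phi(d1)*sigma/(2*sqrt(T)) + r*K*exp(-rT)*N(-d2) - q*S*exp(-qT)*N(-d1)
N(-d1) = 0.5441318800; N(-d2) = 0.5912838694; sqrt(T) = 0.5000000000
Term 1 = -8.6900 * 1.0000000000 * 0.3964988008 * 0.2400 / (2 * 0.5000000000) = -0.8269378989
Term 2 = 0.0000 * 8.8700 * 1.0000000000 * 0.5912838694 = 0.0000000000
Term 3 = 0 (no dividend yield, q = 0)
Theta = -0.8269378989 + (0.0000000000) + (0.0000000000) = -0.826938


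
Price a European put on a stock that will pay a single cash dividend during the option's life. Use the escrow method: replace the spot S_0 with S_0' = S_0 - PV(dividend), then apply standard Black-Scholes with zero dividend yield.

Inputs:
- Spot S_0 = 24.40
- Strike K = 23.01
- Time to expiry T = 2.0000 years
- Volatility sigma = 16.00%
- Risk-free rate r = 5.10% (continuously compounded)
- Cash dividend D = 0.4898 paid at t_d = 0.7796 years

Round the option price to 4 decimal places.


PV(D) = D * exp(-r * t_d) = 0.4898 * 0.96102044 = 0.47070781
S_0' = S_0 - PV(D) = 24.4000 - 0.47070781 = 23.92929219
d1 = (ln(S_0'/K) + (r + sigma^2/2)*T) / (sigma*sqrt(T)) = 0.73704577
d2 = d1 - sigma*sqrt(T) = 0.51077160
exp(-rT) = 0.90302955
N(-d1) = 0.23054726; N(-d2) = 0.30475550
P = K * exp(-rT) * N(-d2) - S_0' * N(-d1) = 23.0100 * 0.90302955 * 0.30475550 - 23.92929219 * 0.23054726 = 0.8156

Answer: Price = 0.8156


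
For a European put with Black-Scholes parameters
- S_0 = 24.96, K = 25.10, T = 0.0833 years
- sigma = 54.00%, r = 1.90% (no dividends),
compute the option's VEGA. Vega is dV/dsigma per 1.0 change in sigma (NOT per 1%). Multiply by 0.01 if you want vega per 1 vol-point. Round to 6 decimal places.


Answer: Vega = 2.870024

Derivation:
d1 = 0.0521935213; d2 = -0.1036598714
phi(d1) = 0.3983992583; exp(-qT) = 1.0000000000; exp(-rT) = 0.9984185518
Vega = S * exp(-qT) * phi(d1) * sqrt(T) = 24.9600 * 1.0000000000 * 0.3983992583 * 0.2886173938 = 2.870024


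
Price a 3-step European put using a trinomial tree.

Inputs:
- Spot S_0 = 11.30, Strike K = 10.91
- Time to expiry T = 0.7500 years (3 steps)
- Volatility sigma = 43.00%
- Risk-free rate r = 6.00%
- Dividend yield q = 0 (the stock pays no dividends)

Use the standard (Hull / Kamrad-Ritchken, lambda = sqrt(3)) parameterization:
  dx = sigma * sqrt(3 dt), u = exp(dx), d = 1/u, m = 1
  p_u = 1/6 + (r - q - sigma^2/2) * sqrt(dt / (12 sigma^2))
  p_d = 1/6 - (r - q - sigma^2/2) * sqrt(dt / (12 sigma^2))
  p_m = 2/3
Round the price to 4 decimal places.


Answer: Price = V(0,0) = 1.1237

Derivation:
dt = T/N = 0.250000; dx = sigma*sqrt(3*dt) = 0.372391
u = exp(dx) = 1.451200; d = 1/u = 0.689085
p_u = 0.155774, p_m = 0.666667, p_d = 0.177559
Discount per step: exp(-r*dt) = 0.985112
Stock lattice S(k, j) with j the centered position index:
  k=0: S(0,+0) = 11.3000
  k=1: S(1,-1) = 7.7867; S(1,+0) = 11.3000; S(1,+1) = 16.3986
  k=2: S(2,-2) = 5.3657; S(2,-1) = 7.7867; S(2,+0) = 11.3000; S(2,+1) = 16.3986; S(2,+2) = 23.7976
  k=3: S(3,-3) = 3.6974; S(3,-2) = 5.3657; S(3,-1) = 7.7867; S(3,+0) = 11.3000; S(3,+1) = 16.3986; S(3,+2) = 23.7976; S(3,+3) = 34.5351
Terminal payoffs V(N, j) = max(K - S_T, 0):
  V(3,-3) = 7.212600; V(3,-2) = 5.544332; V(3,-1) = 3.123342; V(3,+0) = 0.000000; V(3,+1) = 0.000000; V(3,+2) = 0.000000; V(3,+3) = 0.000000
Backward induction: V(k, j) = exp(-r*dt) * [p_u * V(k+1, j+1) + p_m * V(k+1, j) + p_d * V(k+1, j-1)]
  V(2,-2) = exp(-r*dt) * [p_u*3.123342 + p_m*5.544332 + p_d*7.212600] = 5.382081
  V(2,-1) = exp(-r*dt) * [p_u*0.000000 + p_m*3.123342 + p_d*5.544332] = 3.021018
  V(2,+0) = exp(-r*dt) * [p_u*0.000000 + p_m*0.000000 + p_d*3.123342] = 0.546321
  V(2,+1) = exp(-r*dt) * [p_u*0.000000 + p_m*0.000000 + p_d*0.000000] = 0.000000
  V(2,+2) = exp(-r*dt) * [p_u*0.000000 + p_m*0.000000 + p_d*0.000000] = 0.000000
  V(1,-1) = exp(-r*dt) * [p_u*0.546321 + p_m*3.021018 + p_d*5.382081] = 3.009273
  V(1,+0) = exp(-r*dt) * [p_u*0.000000 + p_m*0.546321 + p_d*3.021018] = 0.887215
  V(1,+1) = exp(-r*dt) * [p_u*0.000000 + p_m*0.000000 + p_d*0.546321] = 0.095560
  V(0,+0) = exp(-r*dt) * [p_u*0.095560 + p_m*0.887215 + p_d*3.009273] = 1.123704


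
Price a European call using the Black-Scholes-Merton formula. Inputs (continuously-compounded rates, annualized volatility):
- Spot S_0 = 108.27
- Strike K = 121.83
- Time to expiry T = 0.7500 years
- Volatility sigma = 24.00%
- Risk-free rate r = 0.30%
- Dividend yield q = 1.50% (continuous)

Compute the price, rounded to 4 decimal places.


Answer: Price = 3.9167

Derivation:
d1 = (ln(S/K) + (r - q + 0.5*sigma^2) * T) / (sigma * sqrt(T)) = -0.50709888
d2 = d1 - sigma * sqrt(T) = -0.71494498
exp(-rT) = 0.99775253; exp(-qT) = 0.98881304
C = S_0 * exp(-qT) * N(d1) - K * exp(-rT) * N(d2)
N(d1) = 0.30604272; N(d2) = 0.23732152
C = 108.2700 * 0.98881304 * 0.30604272 - 121.8300 * 0.99775253 * 0.23732152 = 3.9167


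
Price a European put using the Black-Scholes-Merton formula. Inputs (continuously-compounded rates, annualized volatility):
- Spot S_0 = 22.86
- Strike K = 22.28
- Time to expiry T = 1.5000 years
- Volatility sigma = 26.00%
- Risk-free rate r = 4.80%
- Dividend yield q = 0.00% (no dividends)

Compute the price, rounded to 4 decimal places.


Answer: Price = 1.8209

Derivation:
d1 = (ln(S/K) + (r - q + 0.5*sigma^2) * T) / (sigma * sqrt(T)) = 0.46602875
d2 = d1 - sigma * sqrt(T) = 0.14759508
exp(-rT) = 0.93053090; exp(-qT) = 1.00000000
P = K * exp(-rT) * N(-d2) - S_0 * exp(-qT) * N(-d1)
N(-d1) = 0.32059746; N(-d2) = 0.44133117
P = 22.2800 * 0.93053090 * 0.44133117 - 22.8600 * 1.00000000 * 0.32059746 = 1.8209


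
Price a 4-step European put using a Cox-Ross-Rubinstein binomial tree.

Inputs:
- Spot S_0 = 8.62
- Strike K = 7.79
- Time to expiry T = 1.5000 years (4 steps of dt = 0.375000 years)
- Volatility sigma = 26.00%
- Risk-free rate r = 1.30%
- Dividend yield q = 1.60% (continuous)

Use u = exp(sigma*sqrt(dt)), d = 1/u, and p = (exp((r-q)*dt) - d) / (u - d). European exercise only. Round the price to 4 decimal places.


dt = T/N = 0.375000
u = exp(sigma*sqrt(dt)) = 1.172592; d = 1/u = 0.852811
p = (exp((r-q)*dt) - d) / (u - d) = 0.456764
Discount per step: exp(-r*dt) = 0.995137
Stock lattice S(k, i) with i counting down-moves:
  k=0: S(0,0) = 8.6200
  k=1: S(1,0) = 10.1077; S(1,1) = 7.3512
  k=2: S(2,0) = 11.8523; S(2,1) = 8.6200; S(2,2) = 6.2692
  k=3: S(3,0) = 13.8979; S(3,1) = 10.1077; S(3,2) = 7.3512; S(3,3) = 5.3465
  k=4: S(4,0) = 16.2965; S(4,1) = 11.8523; S(4,2) = 8.6200; S(4,3) = 6.2692; S(4,4) = 4.5595
Terminal payoffs V(N, i) = max(K - S_T, 0):
  V(4,0) = 0.000000; V(4,1) = 0.000000; V(4,2) = 0.000000; V(4,3) = 1.520783; V(4,4) = 3.230478
Backward induction: V(k, i) = exp(-r*dt) * [p * V(k+1, i) + (1-p) * V(k+1, i+1)].
  V(3,0) = exp(-r*dt) * [p*0.000000 + (1-p)*0.000000] = 0.000000
  V(3,1) = exp(-r*dt) * [p*0.000000 + (1-p)*0.000000] = 0.000000
  V(3,2) = exp(-r*dt) * [p*0.000000 + (1-p)*1.520783] = 0.822127
  V(3,3) = exp(-r*dt) * [p*1.520783 + (1-p)*3.230478] = 2.437639
  V(2,0) = exp(-r*dt) * [p*0.000000 + (1-p)*0.000000] = 0.000000
  V(2,1) = exp(-r*dt) * [p*0.000000 + (1-p)*0.822127] = 0.444437
  V(2,2) = exp(-r*dt) * [p*0.822127 + (1-p)*2.437639] = 1.691466
  V(1,0) = exp(-r*dt) * [p*0.000000 + (1-p)*0.444437] = 0.240260
  V(1,1) = exp(-r*dt) * [p*0.444437 + (1-p)*1.691466] = 1.116413
  V(0,0) = exp(-r*dt) * [p*0.240260 + (1-p)*1.116413] = 0.712735

Answer: Price = V(0,0) = 0.7127


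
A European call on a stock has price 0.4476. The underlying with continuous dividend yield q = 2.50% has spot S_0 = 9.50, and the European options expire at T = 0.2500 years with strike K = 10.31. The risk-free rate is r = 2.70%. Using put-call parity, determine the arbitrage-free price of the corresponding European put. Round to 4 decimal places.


Answer: Put price = 1.2474

Derivation:
Put-call parity: C - P = S_0 * exp(-qT) - K * exp(-rT).
S_0 * exp(-qT) = 9.5000 * 0.99376949 = 9.44081016
K * exp(-rT) = 10.3100 * 0.99327273 = 10.24064185
P = C - S*exp(-qT) + K*exp(-rT)
P = 0.4476 - 9.44081016 + 10.24064185 = 1.2474


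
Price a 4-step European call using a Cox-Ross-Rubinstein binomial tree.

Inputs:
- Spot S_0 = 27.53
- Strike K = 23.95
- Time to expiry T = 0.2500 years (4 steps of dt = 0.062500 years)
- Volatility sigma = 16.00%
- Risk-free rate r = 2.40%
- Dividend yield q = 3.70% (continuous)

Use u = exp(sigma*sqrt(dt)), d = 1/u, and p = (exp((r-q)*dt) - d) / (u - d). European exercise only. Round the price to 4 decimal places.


dt = T/N = 0.062500
u = exp(sigma*sqrt(dt)) = 1.040811; d = 1/u = 0.960789
p = (exp((r-q)*dt) - d) / (u - d) = 0.479852
Discount per step: exp(-r*dt) = 0.998501
Stock lattice S(k, i) with i counting down-moves:
  k=0: S(0,0) = 27.5300
  k=1: S(1,0) = 28.6535; S(1,1) = 26.4505
  k=2: S(2,0) = 29.8229; S(2,1) = 27.5300; S(2,2) = 25.4134
  k=3: S(3,0) = 31.0400; S(3,1) = 28.6535; S(3,2) = 26.4505; S(3,3) = 24.4169
  k=4: S(4,0) = 32.3068; S(4,1) = 29.8229; S(4,2) = 27.5300; S(4,3) = 25.4134; S(4,4) = 23.4595
Terminal payoffs V(N, i) = max(S_T - K, 0):
  V(4,0) = 8.356754; V(4,1) = 5.872893; V(4,2) = 3.580000; V(4,3) = 1.463393; V(4,4) = 0.000000
Backward induction: V(k, i) = exp(-r*dt) * [p * V(k+1, i) + (1-p) * V(k+1, i+1)].
  V(3,0) = exp(-r*dt) * [p*8.356754 + (1-p)*5.872893] = 7.054189
  V(3,1) = exp(-r*dt) * [p*5.872893 + (1-p)*3.580000] = 4.673234
  V(3,2) = exp(-r*dt) * [p*3.580000 + (1-p)*1.463393] = 2.475335
  V(3,3) = exp(-r*dt) * [p*1.463393 + (1-p)*0.000000] = 0.701159
  V(2,0) = exp(-r*dt) * [p*7.054189 + (1-p)*4.673234] = 5.807023
  V(2,1) = exp(-r*dt) * [p*4.673234 + (1-p)*2.475335] = 3.524710
  V(2,2) = exp(-r*dt) * [p*2.475335 + (1-p)*0.701159] = 1.550174
  V(1,0) = exp(-r*dt) * [p*5.807023 + (1-p)*3.524710] = 4.612958
  V(1,1) = exp(-r*dt) * [p*3.524710 + (1-p)*1.550174] = 2.493915
  V(0,0) = exp(-r*dt) * [p*4.612958 + (1-p)*2.493915] = 3.505480

Answer: Price = V(0,0) = 3.5055


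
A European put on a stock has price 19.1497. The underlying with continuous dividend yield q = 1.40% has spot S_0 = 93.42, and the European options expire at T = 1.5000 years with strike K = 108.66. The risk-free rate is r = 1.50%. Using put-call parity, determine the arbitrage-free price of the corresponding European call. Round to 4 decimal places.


Answer: Call price = 4.3859

Derivation:
Put-call parity: C - P = S_0 * exp(-qT) - K * exp(-rT).
S_0 * exp(-qT) = 93.4200 * 0.97921896 = 91.47863567
K * exp(-rT) = 108.6600 * 0.97775124 = 106.24244943
C = P + S*exp(-qT) - K*exp(-rT)
C = 19.1497 + 91.47863567 - 106.24244943 = 4.3859


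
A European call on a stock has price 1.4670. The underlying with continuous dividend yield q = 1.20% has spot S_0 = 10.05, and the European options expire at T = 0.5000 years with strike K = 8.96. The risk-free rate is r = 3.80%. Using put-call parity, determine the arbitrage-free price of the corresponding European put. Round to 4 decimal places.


Put-call parity: C - P = S_0 * exp(-qT) - K * exp(-rT).
S_0 * exp(-qT) = 10.0500 * 0.99401796 = 9.98988054
K * exp(-rT) = 8.9600 * 0.98117936 = 8.79136709
P = C - S*exp(-qT) + K*exp(-rT)
P = 1.4670 - 9.98988054 + 8.79136709 = 0.2685

Answer: Put price = 0.2685


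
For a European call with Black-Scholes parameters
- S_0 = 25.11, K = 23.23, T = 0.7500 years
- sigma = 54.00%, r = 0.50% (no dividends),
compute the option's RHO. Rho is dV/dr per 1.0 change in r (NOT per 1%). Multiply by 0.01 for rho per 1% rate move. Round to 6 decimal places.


Answer: Rho = 8.267571

Derivation:
d1 = 0.4082542681; d2 = -0.0593994499
phi(d1) = 0.3670437211; exp(-qT) = 1.0000000000; exp(-rT) = 0.9962570225
N(d2) = 0.4763169756
Rho = K*T*exp(-rT)*N(d2) = 23.2300 * 0.7500 * 0.9962570225 * 0.4763169756 = 8.267571


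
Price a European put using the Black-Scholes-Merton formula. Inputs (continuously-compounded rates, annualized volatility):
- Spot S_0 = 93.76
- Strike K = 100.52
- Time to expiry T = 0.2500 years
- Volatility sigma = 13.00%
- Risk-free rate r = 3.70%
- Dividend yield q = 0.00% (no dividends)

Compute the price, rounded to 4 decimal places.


d1 = (ln(S/K) + (r - q + 0.5*sigma^2) * T) / (sigma * sqrt(T)) = -0.89624441
d2 = d1 - sigma * sqrt(T) = -0.96124441
exp(-rT) = 0.99079265; exp(-qT) = 1.00000000
P = K * exp(-rT) * N(-d2) - S_0 * exp(-qT) * N(-d1)
N(-d1) = 0.81493888; N(-d2) = 0.83178535
P = 100.5200 * 0.99079265 * 0.83178535 - 93.7600 * 1.00000000 * 0.81493888 = 6.4326

Answer: Price = 6.4326


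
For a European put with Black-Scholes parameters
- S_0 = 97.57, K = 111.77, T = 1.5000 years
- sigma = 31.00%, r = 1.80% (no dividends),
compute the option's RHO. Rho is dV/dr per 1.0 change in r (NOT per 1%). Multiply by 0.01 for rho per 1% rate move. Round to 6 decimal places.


d1 = -0.0969210922; d2 = -0.4765920023
phi(d1) = 0.3970729023; exp(-qT) = 1.0000000000; exp(-rT) = 0.9733612415
N(-d2) = 0.6831736602
Rho = -K*T*exp(-rT)*N(-d2) = -111.7700 * 1.5000 * 0.9733612415 * 0.6831736602 = -111.486344

Answer: Rho = -111.486344


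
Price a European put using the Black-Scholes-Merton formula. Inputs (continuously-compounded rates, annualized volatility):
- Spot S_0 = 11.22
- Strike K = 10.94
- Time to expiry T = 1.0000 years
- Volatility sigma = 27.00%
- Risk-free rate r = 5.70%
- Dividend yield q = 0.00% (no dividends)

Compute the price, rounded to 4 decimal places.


d1 = (ln(S/K) + (r - q + 0.5*sigma^2) * T) / (sigma * sqrt(T)) = 0.43971149
d2 = d1 - sigma * sqrt(T) = 0.16971149
exp(-rT) = 0.94459407; exp(-qT) = 1.00000000
P = K * exp(-rT) * N(-d2) - S_0 * exp(-qT) * N(-d1)
N(-d1) = 0.33007304; N(-d2) = 0.43261852
P = 10.9400 * 0.94459407 * 0.43261852 - 11.2200 * 1.00000000 * 0.33007304 = 0.7672

Answer: Price = 0.7672


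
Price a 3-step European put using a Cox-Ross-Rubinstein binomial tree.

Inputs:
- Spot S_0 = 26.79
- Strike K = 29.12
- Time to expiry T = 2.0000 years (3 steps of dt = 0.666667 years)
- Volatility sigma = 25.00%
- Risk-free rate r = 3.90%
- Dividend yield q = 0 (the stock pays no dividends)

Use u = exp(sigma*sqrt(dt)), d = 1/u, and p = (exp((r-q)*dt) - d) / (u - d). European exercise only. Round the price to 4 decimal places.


dt = T/N = 0.666667
u = exp(sigma*sqrt(dt)) = 1.226450; d = 1/u = 0.815361
p = (exp((r-q)*dt) - d) / (u - d) = 0.513221
Discount per step: exp(-r*dt) = 0.974335
Stock lattice S(k, i) with i counting down-moves:
  k=0: S(0,0) = 26.7900
  k=1: S(1,0) = 32.8566; S(1,1) = 21.8435
  k=2: S(2,0) = 40.2970; S(2,1) = 26.7900; S(2,2) = 17.8104
  k=3: S(3,0) = 49.4223; S(3,1) = 32.8566; S(3,2) = 21.8435; S(3,3) = 14.5219
Terminal payoffs V(N, i) = max(K - S_T, 0):
  V(3,0) = 0.000000; V(3,1) = 0.000000; V(3,2) = 7.276475; V(3,3) = 14.598123
Backward induction: V(k, i) = exp(-r*dt) * [p * V(k+1, i) + (1-p) * V(k+1, i+1)].
  V(2,0) = exp(-r*dt) * [p*0.000000 + (1-p)*0.000000] = 0.000000
  V(2,1) = exp(-r*dt) * [p*0.000000 + (1-p)*7.276475] = 3.451126
  V(2,2) = exp(-r*dt) * [p*7.276475 + (1-p)*14.598123] = 10.562276
  V(1,0) = exp(-r*dt) * [p*0.000000 + (1-p)*3.451126] = 1.636819
  V(1,1) = exp(-r*dt) * [p*3.451126 + (1-p)*10.562276] = 6.735269
  V(0,0) = exp(-r*dt) * [p*1.636819 + (1-p)*6.735269] = 4.012931

Answer: Price = V(0,0) = 4.0129


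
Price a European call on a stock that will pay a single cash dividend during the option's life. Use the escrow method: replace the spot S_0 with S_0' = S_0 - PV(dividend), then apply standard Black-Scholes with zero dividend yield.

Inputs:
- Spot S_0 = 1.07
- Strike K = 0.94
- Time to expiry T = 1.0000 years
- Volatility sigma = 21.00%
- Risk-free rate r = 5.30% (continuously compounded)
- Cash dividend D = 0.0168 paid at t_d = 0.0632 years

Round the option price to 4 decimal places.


PV(D) = D * exp(-r * t_d) = 0.0168 * 0.99665600 = 0.01674382
S_0' = S_0 - PV(D) = 1.0700 - 0.01674382 = 1.05325618
d1 = (ln(S_0'/K) + (r + sigma^2/2)*T) / (sigma*sqrt(T)) = 0.89910425
d2 = d1 - sigma*sqrt(T) = 0.68910425
exp(-rT) = 0.94838001
N(d1) = 0.81570143; N(d2) = 0.75462117
C = S_0' * N(d1) - K * exp(-rT) * N(d2) = 1.05325618 * 0.81570143 - 0.9400 * 0.94838001 * 0.75462117 = 0.1864

Answer: Price = 0.1864


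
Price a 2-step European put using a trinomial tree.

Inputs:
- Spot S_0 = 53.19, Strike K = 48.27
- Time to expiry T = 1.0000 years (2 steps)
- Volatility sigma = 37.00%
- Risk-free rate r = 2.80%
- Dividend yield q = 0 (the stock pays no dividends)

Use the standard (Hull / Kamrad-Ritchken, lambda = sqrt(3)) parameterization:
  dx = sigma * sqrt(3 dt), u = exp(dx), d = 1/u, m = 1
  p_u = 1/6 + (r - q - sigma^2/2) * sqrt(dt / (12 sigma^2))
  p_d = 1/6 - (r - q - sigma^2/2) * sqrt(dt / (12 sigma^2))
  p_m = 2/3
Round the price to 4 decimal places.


Answer: Price = V(0,0) = 4.4734

Derivation:
dt = T/N = 0.500000; dx = sigma*sqrt(3*dt) = 0.453156
u = exp(dx) = 1.573269; d = 1/u = 0.635619
p_u = 0.144351, p_m = 0.666667, p_d = 0.188982
Discount per step: exp(-r*dt) = 0.986098
Stock lattice S(k, j) with j the centered position index:
  k=0: S(0,+0) = 53.1900
  k=1: S(1,-1) = 33.8086; S(1,+0) = 53.1900; S(1,+1) = 83.6822
  k=2: S(2,-2) = 21.4894; S(2,-1) = 33.8086; S(2,+0) = 53.1900; S(2,+1) = 83.6822; S(2,+2) = 131.6546
Terminal payoffs V(N, j) = max(K - S_T, 0):
  V(2,-2) = 26.780613; V(2,-1) = 14.461414; V(2,+0) = 0.000000; V(2,+1) = 0.000000; V(2,+2) = 0.000000
Backward induction: V(k, j) = exp(-r*dt) * [p_u * V(k+1, j+1) + p_m * V(k+1, j) + p_d * V(k+1, j-1)]
  V(1,-1) = exp(-r*dt) * [p_u*0.000000 + p_m*14.461414 + p_d*26.780613] = 14.497613
  V(1,+0) = exp(-r*dt) * [p_u*0.000000 + p_m*0.000000 + p_d*14.461414] = 2.694958
  V(1,+1) = exp(-r*dt) * [p_u*0.000000 + p_m*0.000000 + p_d*0.000000] = 0.000000
  V(0,+0) = exp(-r*dt) * [p_u*0.000000 + p_m*2.694958 + p_d*14.497613] = 4.473365


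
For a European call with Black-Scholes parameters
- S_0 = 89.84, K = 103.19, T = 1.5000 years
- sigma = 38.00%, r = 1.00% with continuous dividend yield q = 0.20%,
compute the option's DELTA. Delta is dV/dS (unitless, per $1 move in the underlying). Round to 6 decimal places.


d1 = -0.0391953569; d2 = -0.5045984080
phi(d1) = 0.3986359553; exp(-qT) = 0.9970044955; exp(-rT) = 0.9851119396
N(d1) = 0.4843673177
Delta = exp(-qT) * N(d1) = 0.9970044955 * 0.4843673177 = 0.482916

Answer: Delta = 0.482916


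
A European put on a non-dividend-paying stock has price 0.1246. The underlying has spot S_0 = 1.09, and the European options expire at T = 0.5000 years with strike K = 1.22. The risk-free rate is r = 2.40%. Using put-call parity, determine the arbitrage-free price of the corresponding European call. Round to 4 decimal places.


Answer: Call price = 0.0092

Derivation:
Put-call parity: C - P = S_0 * exp(-qT) - K * exp(-rT).
S_0 * exp(-qT) = 1.0900 * 1.00000000 = 1.09000000
K * exp(-rT) = 1.2200 * 0.98807171 = 1.20544749
C = P + S*exp(-qT) - K*exp(-rT)
C = 0.1246 + 1.09000000 - 1.20544749 = 0.0092


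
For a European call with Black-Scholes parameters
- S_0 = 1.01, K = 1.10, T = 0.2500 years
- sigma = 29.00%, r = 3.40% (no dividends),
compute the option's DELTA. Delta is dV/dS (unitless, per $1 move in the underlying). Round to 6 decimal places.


Answer: Delta = 0.323631

Derivation:
d1 = -0.4575679238; d2 = -0.6025679238
phi(d1) = 0.3592909634; exp(-qT) = 1.0000000000; exp(-rT) = 0.9915360229
N(d1) = 0.3236314464
Delta = exp(-qT) * N(d1) = 1.0000000000 * 0.3236314464 = 0.323631


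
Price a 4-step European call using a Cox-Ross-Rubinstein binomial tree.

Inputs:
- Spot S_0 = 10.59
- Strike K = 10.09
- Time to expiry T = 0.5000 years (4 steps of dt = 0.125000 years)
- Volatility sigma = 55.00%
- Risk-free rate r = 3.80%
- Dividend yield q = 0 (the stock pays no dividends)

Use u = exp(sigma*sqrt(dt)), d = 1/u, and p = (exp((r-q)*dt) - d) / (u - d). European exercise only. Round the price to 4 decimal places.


dt = T/N = 0.125000
u = exp(sigma*sqrt(dt)) = 1.214648; d = 1/u = 0.823284
p = (exp((r-q)*dt) - d) / (u - d) = 0.463705
Discount per step: exp(-r*dt) = 0.995261
Stock lattice S(k, i) with i counting down-moves:
  k=0: S(0,0) = 10.5900
  k=1: S(1,0) = 12.8631; S(1,1) = 8.7186
  k=2: S(2,0) = 15.6242; S(2,1) = 10.5900; S(2,2) = 7.1779
  k=3: S(3,0) = 18.9779; S(3,1) = 12.8631; S(3,2) = 8.7186; S(3,3) = 5.9094
  k=4: S(4,0) = 23.0514; S(4,1) = 15.6242; S(4,2) = 10.5900; S(4,3) = 7.1779; S(4,4) = 4.8651
Terminal payoffs V(N, i) = max(S_T - K, 0):
  V(4,0) = 12.961426; V(4,1) = 5.534167; V(4,2) = 0.500000; V(4,3) = 0.000000; V(4,4) = 0.000000
Backward induction: V(k, i) = exp(-r*dt) * [p * V(k+1, i) + (1-p) * V(k+1, i+1)].
  V(3,0) = exp(-r*dt) * [p*12.961426 + (1-p)*5.534167] = 8.935678
  V(3,1) = exp(-r*dt) * [p*5.534167 + (1-p)*0.500000] = 2.820937
  V(3,2) = exp(-r*dt) * [p*0.500000 + (1-p)*0.000000] = 0.230754
  V(3,3) = exp(-r*dt) * [p*0.000000 + (1-p)*0.000000] = 0.000000
  V(2,0) = exp(-r*dt) * [p*8.935678 + (1-p)*2.820937] = 5.629568
  V(2,1) = exp(-r*dt) * [p*2.820937 + (1-p)*0.230754] = 1.425049
  V(2,2) = exp(-r*dt) * [p*0.230754 + (1-p)*0.000000] = 0.106495
  V(1,0) = exp(-r*dt) * [p*5.629568 + (1-p)*1.425049] = 3.358714
  V(1,1) = exp(-r*dt) * [p*1.425049 + (1-p)*0.106495] = 0.714513
  V(0,0) = exp(-r*dt) * [p*3.358714 + (1-p)*0.714513] = 1.931446

Answer: Price = V(0,0) = 1.9314


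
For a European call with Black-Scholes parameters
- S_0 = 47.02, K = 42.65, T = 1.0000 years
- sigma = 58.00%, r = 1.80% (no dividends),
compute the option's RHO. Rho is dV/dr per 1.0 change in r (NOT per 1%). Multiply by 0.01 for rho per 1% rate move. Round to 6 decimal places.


Answer: Rho = 19.429555

Derivation:
d1 = 0.4892168434; d2 = -0.0907831566
phi(d1) = 0.3539480623; exp(-qT) = 1.0000000000; exp(-rT) = 0.9821610324
N(d2) = 0.4638324469
Rho = K*T*exp(-rT)*N(d2) = 42.6500 * 1.0000 * 0.9821610324 * 0.4638324469 = 19.429555


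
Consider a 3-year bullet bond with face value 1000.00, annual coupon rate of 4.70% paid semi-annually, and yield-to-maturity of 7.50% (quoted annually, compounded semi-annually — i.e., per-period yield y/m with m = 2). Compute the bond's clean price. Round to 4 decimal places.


Answer: Price = 926.0090

Derivation:
Coupon per period c = face * coupon_rate / m = 23.500000
Periods per year m = 2; per-period yield y/m = 0.037500
Number of cashflows N = 6
Cashflows (t years, CF_t, discount factor 1/(1+y/m)^(m*t), PV):
  t = 0.5000: CF_t = 23.500000, DF = 0.963855, PV = 22.650602
  t = 1.0000: CF_t = 23.500000, DF = 0.929017, PV = 21.831906
  t = 1.5000: CF_t = 23.500000, DF = 0.895438, PV = 21.042801
  t = 2.0000: CF_t = 23.500000, DF = 0.863073, PV = 20.282218
  t = 2.5000: CF_t = 23.500000, DF = 0.831878, PV = 19.549126
  t = 3.0000: CF_t = 1023.500000, DF = 0.801810, PV = 820.652345
Price P = sum_t PV_t = 926.008997


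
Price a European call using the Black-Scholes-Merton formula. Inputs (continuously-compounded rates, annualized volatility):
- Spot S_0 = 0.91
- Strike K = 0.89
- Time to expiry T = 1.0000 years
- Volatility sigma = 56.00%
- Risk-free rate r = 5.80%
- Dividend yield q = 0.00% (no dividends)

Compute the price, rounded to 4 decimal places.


d1 = (ln(S/K) + (r - q + 0.5*sigma^2) * T) / (sigma * sqrt(T)) = 0.42325560
d2 = d1 - sigma * sqrt(T) = -0.13674440
exp(-rT) = 0.94364995; exp(-qT) = 1.00000000
C = S_0 * exp(-qT) * N(d1) - K * exp(-rT) * N(d2)
N(d1) = 0.66394561; N(d2) = 0.44561642
C = 0.9100 * 1.00000000 * 0.66394561 - 0.8900 * 0.94364995 * 0.44561642 = 0.2299

Answer: Price = 0.2299
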